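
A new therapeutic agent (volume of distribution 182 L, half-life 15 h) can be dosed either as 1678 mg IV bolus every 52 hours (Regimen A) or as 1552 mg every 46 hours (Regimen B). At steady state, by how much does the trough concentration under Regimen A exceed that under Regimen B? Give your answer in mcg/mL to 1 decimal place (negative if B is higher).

-0.2 mcg/mL

Regimen A: f = (1/2)^(52/15) ≈ 0.0905; Cmin,ss = (1678/182)·f/(1−f) ≈ 0.917 mcg/mL.
Regimen B: f = (1/2)^(46/15) ≈ 0.1194; Cmin,ss = (1552/182)·f/(1−f) ≈ 1.156 mcg/mL.
Difference ≈ 0.917 − 1.156 ≈ -0.239 mcg/mL.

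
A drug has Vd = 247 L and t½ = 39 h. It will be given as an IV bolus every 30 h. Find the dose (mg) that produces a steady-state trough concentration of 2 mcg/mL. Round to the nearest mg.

τ/t½ = 30/39 ≈ 0.76923, so f = (1/2)^(30/39) ≈ 0.586730.
Cmin,ss = (D/Vd)·f/(1−f), so D = Cmin,ss·Vd·(1−f)/f.
D = 2 × 247 × (1−f)/f ≈ 2 × 247 × 0.70436 ≈ 347.95 mg.

348 mg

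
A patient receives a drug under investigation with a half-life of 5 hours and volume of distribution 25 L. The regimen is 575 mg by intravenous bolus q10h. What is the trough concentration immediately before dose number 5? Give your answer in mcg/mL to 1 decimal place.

f = (1/2)^(τ/t½) = (1/2)^(10/5) ≈ 0.2500.
C₀ = D/Vd = 575/25 ≈ 23.000 mcg/mL.
Before the 5th dose, 4 doses have been given. Superposition: Cmin = C₀·(f + f² + … + f^4).
≈ 23.000 × (0.2500 + 0.0625 + 0.0156 + 0.0039) ≈ 23.000 × 0.3320 ≈ 7.636 mcg/mL.

7.6 mcg/mL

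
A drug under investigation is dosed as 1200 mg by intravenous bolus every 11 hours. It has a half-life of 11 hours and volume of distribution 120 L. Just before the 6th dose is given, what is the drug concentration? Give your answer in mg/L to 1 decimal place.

9.7 mg/L

f = (1/2)^(τ/t½) = (1/2)^(11/11) ≈ 0.5000.
C₀ = D/Vd = 1200/120 ≈ 10.000 mg/L.
Before the 6th dose, 5 doses have been given. Superposition: Cmin = C₀·(f + f² + … + f^5).
≈ 10.000 × (0.5000 + 0.2500 + 0.1250 + 0.0625 + 0.0313) ≈ 10.000 × 0.9688 ≈ 9.688 mg/L.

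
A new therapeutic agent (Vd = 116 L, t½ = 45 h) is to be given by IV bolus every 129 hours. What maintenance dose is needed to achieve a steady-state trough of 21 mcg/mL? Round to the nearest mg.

τ/t½ = 129/45 ≈ 2.8667, so f = (1/2)^(129/45) ≈ 0.137103.
Cmin,ss = (D/Vd)·f/(1−f), so D = Cmin,ss·Vd·(1−f)/f.
D = 21 × 116 × (1−f)/f ≈ 21 × 116 × 6.29379 ≈ 15331.67 mg.

15332 mg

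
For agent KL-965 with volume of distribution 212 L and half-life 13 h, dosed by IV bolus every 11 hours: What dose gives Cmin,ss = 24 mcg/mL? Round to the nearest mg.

τ/t½ = 11/13 ≈ 0.84615, so f = (1/2)^(11/13) ≈ 0.556266.
Cmin,ss = (D/Vd)·f/(1−f), so D = Cmin,ss·Vd·(1−f)/f.
D = 24 × 212 × (1−f)/f ≈ 24 × 212 × 0.79770 ≈ 4058.70 mg.

4059 mg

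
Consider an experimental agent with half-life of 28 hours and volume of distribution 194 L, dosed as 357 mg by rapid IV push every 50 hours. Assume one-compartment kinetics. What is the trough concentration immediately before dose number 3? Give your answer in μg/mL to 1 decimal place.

f = (1/2)^(τ/t½) = (1/2)^(50/28) ≈ 0.2900.
C₀ = D/Vd = 357/194 ≈ 1.840 μg/mL.
Before the 3rd dose, 2 doses have been given. Superposition: Cmin = C₀·(f + f²).
≈ 1.840 × (0.2900 + 0.0841) ≈ 1.840 × 0.3741 ≈ 0.688 μg/mL.

0.7 μg/mL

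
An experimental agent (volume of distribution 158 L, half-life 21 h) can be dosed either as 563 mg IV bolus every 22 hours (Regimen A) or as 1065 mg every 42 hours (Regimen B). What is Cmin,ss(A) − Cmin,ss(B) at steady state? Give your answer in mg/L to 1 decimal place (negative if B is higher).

Regimen A: f = (1/2)^(22/21) ≈ 0.4838; Cmin,ss = (563/158)·f/(1−f) ≈ 3.340 mg/L.
Regimen B: f = (1/2)^(42/21) ≈ 0.2500; Cmin,ss = (1065/158)·f/(1−f) ≈ 2.247 mg/L.
Difference ≈ 3.340 − 2.247 ≈ 1.093 mg/L.

1.1 mg/L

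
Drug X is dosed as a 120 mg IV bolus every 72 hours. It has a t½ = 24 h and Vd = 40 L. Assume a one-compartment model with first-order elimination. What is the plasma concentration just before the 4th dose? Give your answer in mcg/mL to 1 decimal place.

f = (1/2)^(τ/t½) = (1/2)^(72/24) ≈ 0.1250.
C₀ = D/Vd = 120/40 ≈ 3.000 mcg/mL.
Before the 4th dose, 3 doses have been given. Superposition: Cmin = C₀·(f + f² + … + f^3).
≈ 3.000 × (0.1250 + 0.0156 + 0.0020) ≈ 3.000 × 0.1426 ≈ 0.428 mcg/mL.

0.4 mcg/mL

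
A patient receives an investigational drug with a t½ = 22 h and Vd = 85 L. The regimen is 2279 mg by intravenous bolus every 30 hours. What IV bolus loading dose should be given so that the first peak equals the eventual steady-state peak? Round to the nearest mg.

f = (1/2)^(30/22) ≈ 0.388602; accumulation ratio R = 1/(1−f) ≈ 1.63560.
Loading dose to hit Cmax,ss on first dose: D_load = D_maint·R ≈ 2279 × 1.63560 ≈ 3727.53 mg.

3728 mg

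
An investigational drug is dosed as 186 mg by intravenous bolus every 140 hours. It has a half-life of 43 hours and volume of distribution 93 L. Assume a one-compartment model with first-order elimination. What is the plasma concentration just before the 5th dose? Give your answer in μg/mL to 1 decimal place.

0.2 μg/mL

f = (1/2)^(τ/t½) = (1/2)^(140/43) ≈ 0.1047.
C₀ = D/Vd = 186/93 ≈ 2.000 μg/mL.
Before the 5th dose, 4 doses have been given. Superposition: Cmin = C₀·(f + f² + … + f^4).
≈ 2.000 × (0.1047 + 0.0110 + 0.0011 + 0.0001) ≈ 2.000 × 0.1169 ≈ 0.234 μg/mL.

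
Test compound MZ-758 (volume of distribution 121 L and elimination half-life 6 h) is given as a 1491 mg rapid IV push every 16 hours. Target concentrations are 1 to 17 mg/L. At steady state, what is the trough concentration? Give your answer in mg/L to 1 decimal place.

2.3 mg/L

Over one 16-h interval, 16/6 ≈ 2.6667 half-lives elapse, leaving f ≈ 0.1575 of each dose.
Single-dose peak C₀ = D/Vd = 1491/121 ≈ 12.322 mg/L.
Steady-state trough Cmin,ss = C₀·f/(1−f) ≈ 12.322 × 0.1575/0.8425 ≈ 2.304 mg/L.
Trough 2.3 mg/L vs MEC 1 mg/L: adequate.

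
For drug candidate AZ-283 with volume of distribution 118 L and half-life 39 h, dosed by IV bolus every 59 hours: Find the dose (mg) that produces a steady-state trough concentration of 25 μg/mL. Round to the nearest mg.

5468 mg

τ/t½ = 59/39 ≈ 1.5128, so f = (1/2)^(59/39) ≈ 0.350425.
Cmin,ss = (D/Vd)·f/(1−f), so D = Cmin,ss·Vd·(1−f)/f.
D = 25 × 118 × (1−f)/f ≈ 25 × 118 × 1.85368 ≈ 5468.36 mg.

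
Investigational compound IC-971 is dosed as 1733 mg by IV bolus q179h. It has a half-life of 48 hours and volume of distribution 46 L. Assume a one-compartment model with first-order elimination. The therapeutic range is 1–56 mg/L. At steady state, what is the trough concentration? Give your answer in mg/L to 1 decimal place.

k = ln2/t½ = ln2/48 ≈ 0.014441 h⁻¹; fraction remaining f = e^(−kτ) = e^(−0.014441×179) ≈ 0.0754.
Single-dose peak C₀ = D/Vd = 1733/46 ≈ 37.674 mg/L.
Steady-state trough Cmin,ss = C₀·f/(1−f) ≈ 37.674 × 0.0754/0.9246 ≈ 3.072 mg/L.
Trough 3.1 mg/L vs MEC 1 mg/L: adequate.

3.1 mg/L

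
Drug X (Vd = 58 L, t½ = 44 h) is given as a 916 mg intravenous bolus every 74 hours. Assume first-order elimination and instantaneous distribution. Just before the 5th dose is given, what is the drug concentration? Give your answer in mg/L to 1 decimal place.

7.1 mg/L

f = (1/2)^(τ/t½) = (1/2)^(74/44) ≈ 0.3117.
C₀ = D/Vd = 916/58 ≈ 15.793 mg/L.
Before the 5th dose, 4 doses have been given. Superposition: Cmin = C₀·(f + f² + … + f^4).
≈ 15.793 × (0.3117 + 0.0972 + 0.0303 + 0.0094) ≈ 15.793 × 0.4486 ≈ 7.085 mg/L.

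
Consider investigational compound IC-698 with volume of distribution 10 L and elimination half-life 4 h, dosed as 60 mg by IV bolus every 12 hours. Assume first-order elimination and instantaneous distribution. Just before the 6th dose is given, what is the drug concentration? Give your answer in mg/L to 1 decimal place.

0.9 mg/L

f = (1/2)^(τ/t½) = (1/2)^(12/4) ≈ 0.1250.
C₀ = D/Vd = 60/10 ≈ 6.000 mg/L.
Before the 6th dose, 5 doses have been given. Superposition: Cmin = C₀·(f + f² + … + f^5).
≈ 6.000 × (0.1250 + 0.0156 + 0.0020 + 0.0002 + 0.0000) ≈ 6.000 × 0.1428 ≈ 0.857 mg/L.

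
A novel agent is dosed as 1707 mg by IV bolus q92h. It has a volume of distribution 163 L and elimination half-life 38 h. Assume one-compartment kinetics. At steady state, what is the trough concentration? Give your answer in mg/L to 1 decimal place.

k = ln2/t½ = ln2/38 ≈ 0.018241 h⁻¹; fraction remaining f = e^(−kτ) = e^(−0.018241×92) ≈ 0.1867.
Accumulation ratio R = 1/(1 − f) ≈ 1/0.8133 ≈ 1.2296.
Each bolus raises the concentration by D/Vd = 1707/163 ≈ 10.472 mg/L.
Cmax,ss = C₀/(1 − f) ≈ 10.472/0.8133 ≈ 12.876 mg/L.
One interval later, Cmin,ss = Cmax,ss·e^(−kτ) ≈ 12.876 × 0.1867 ≈ 2.404 mg/L.

2.4 mg/L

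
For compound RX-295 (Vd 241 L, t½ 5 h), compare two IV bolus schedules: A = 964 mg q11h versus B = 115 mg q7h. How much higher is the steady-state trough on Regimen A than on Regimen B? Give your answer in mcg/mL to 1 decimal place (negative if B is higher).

Regimen A: f = (1/2)^(11/5) ≈ 0.2176; Cmin,ss = (964/241)·f/(1−f) ≈ 1.112 mcg/mL.
Regimen B: f = (1/2)^(7/5) ≈ 0.3789; Cmin,ss = (115/241)·f/(1−f) ≈ 0.291 mcg/mL.
Difference ≈ 1.112 − 0.291 ≈ 0.821 mcg/mL.

0.8 mcg/mL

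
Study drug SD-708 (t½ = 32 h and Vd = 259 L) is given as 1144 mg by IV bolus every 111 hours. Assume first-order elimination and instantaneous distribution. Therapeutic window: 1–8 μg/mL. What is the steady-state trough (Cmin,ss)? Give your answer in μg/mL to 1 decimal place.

τ/t½ = 111/32 ≈ 3.4688, so fraction remaining f = (1/2)^(111/32) ≈ 0.0903.
Accumulation ratio R = 1/(1 − f) ≈ 1/0.9097 ≈ 1.0993.
Each bolus raises the concentration by D/Vd = 1144/259 ≈ 4.417 μg/mL.
Steady-state peak Cmax,ss = C₀·R ≈ 4.417 × 1.0993 ≈ 4.856 μg/mL.
Steady-state trough Cmin,ss = Cmax,ss·f ≈ 4.856 × 0.0903 ≈ 0.438 μg/mL.
Trough 0.4 μg/mL vs MEC 1 μg/mL: subtherapeutic.

0.4 μg/mL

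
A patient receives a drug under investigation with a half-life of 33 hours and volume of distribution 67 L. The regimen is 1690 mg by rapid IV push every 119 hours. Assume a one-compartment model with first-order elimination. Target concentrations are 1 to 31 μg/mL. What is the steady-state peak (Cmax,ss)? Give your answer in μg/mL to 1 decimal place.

k = ln2/t½ = ln2/33 ≈ 0.021004 h⁻¹; fraction remaining f = e^(−kτ) = e^(−0.021004×119) ≈ 0.0821.
At steady state, accumulation factor R = 1/(1 − e^(−kτ)) ≈ 1.0894.
Single-dose peak C₀ = D/Vd = 1690/67 ≈ 25.224 μg/mL.
Steady-state peak Cmax,ss = C₀·R ≈ 25.224 × 1.0894 ≈ 27.479 μg/mL.
Peak 27.5 μg/mL vs MTC 31 μg/mL: below toxic threshold.

27.5 μg/mL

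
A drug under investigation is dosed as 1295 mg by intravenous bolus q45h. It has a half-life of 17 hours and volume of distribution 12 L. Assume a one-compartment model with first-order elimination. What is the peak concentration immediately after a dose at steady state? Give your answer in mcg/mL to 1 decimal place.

128.4 mcg/mL

τ/t½ = 45/17 ≈ 2.6471, so fraction remaining f = (1/2)^(45/17) ≈ 0.1596.
At steady state, accumulation factor R = 1/(1 − e^(−kτ)) ≈ 1.1899.
Each bolus raises the concentration by D/Vd = 1295/12 ≈ 107.917 mcg/mL.
Steady-state peak Cmax,ss = C₀·R ≈ 107.917 × 1.1899 ≈ 128.410 mcg/mL.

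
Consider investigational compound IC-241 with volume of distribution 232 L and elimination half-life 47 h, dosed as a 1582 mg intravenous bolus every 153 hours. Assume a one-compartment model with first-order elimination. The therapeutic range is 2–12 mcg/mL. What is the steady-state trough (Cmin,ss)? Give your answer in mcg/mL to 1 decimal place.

τ/t½ = 153/47 ≈ 3.2553, so fraction remaining f = (1/2)^(153/47) ≈ 0.1047.
Single-dose peak C₀ = D/Vd = 1582/232 ≈ 6.819 mcg/mL.
Steady-state trough Cmin,ss = C₀·f/(1−f) ≈ 6.819 × 0.1047/0.8953 ≈ 0.797 mcg/mL.
Trough 0.8 mcg/mL vs MEC 2 mcg/mL: subtherapeutic.

0.8 mcg/mL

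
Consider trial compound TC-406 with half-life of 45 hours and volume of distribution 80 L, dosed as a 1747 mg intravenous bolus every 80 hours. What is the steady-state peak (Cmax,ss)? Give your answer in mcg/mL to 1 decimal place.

30.8 mcg/mL

Over one 80-h interval, 80/45 ≈ 1.7778 half-lives elapse, leaving f ≈ 0.2916 of each dose.
At steady state, accumulation factor R = 1/(1 − e^(−kτ)) ≈ 1.4116.
Each bolus raises the concentration by D/Vd = 1747/80 ≈ 21.837 mcg/mL.
Steady-state peak Cmax,ss = C₀·R ≈ 21.837 × 1.4116 ≈ 30.825 mcg/mL.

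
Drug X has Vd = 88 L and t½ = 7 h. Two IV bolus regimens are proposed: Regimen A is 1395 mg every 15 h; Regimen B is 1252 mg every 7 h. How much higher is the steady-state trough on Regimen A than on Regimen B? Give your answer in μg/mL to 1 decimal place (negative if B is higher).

Regimen A: f = (1/2)^(15/7) ≈ 0.2264; Cmin,ss = (1395/88)·f/(1−f) ≈ 4.639 μg/mL.
Regimen B: f = (1/2)^(7/7) ≈ 0.5000; Cmin,ss = (1252/88)·f/(1−f) ≈ 14.227 μg/mL.
Difference ≈ 4.639 − 14.227 ≈ -9.588 μg/mL.

-9.6 μg/mL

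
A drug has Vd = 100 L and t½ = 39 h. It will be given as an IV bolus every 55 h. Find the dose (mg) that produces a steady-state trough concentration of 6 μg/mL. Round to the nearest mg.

995 mg

τ/t½ = 55/39 ≈ 1.4103, so f = (1/2)^(55/39) ≈ 0.376245.
Cmin,ss = (D/Vd)·f/(1−f), so D = Cmin,ss·Vd·(1−f)/f.
D = 6 × 100 × (1−f)/f ≈ 6 × 100 × 1.65784 ≈ 994.70 mg.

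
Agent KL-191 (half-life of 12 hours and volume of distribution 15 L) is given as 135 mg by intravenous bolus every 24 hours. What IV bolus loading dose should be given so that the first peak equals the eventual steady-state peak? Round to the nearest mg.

f = (1/2)^(24/12) ≈ 0.250000; accumulation ratio R = 1/(1−f) ≈ 1.33333.
Loading dose to hit Cmax,ss on first dose: D_load = D_maint·R ≈ 135 × 1.33333 ≈ 180.00 mg.

180 mg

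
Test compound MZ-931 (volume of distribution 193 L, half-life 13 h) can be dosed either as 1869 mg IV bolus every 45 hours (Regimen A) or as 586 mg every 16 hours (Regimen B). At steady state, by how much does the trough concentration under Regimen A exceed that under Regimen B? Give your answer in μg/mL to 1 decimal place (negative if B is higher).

Regimen A: f = (1/2)^(45/13) ≈ 0.0908; Cmin,ss = (1869/193)·f/(1−f) ≈ 0.967 μg/mL.
Regimen B: f = (1/2)^(16/13) ≈ 0.4261; Cmin,ss = (586/193)·f/(1−f) ≈ 2.254 μg/mL.
Difference ≈ 0.967 − 2.254 ≈ -1.287 μg/mL.

-1.3 μg/mL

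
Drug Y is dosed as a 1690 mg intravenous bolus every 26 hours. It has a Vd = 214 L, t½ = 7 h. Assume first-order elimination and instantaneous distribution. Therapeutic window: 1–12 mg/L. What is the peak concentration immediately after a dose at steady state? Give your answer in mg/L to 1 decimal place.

8.5 mg/L

k = ln2/t½ = ln2/7 ≈ 0.099021 h⁻¹; fraction remaining f = e^(−kτ) = e^(−0.099021×26) ≈ 0.0762.
Accumulation ratio R = 1/(1 − f) ≈ 1/0.9238 ≈ 1.0825.
Each bolus raises the concentration by D/Vd = 1690/214 ≈ 7.897 mg/L.
Steady-state peak Cmax,ss = C₀·R ≈ 7.897 × 1.0825 ≈ 8.549 mg/L.
Peak 8.5 mg/L vs MTC 12 mg/L: below toxic threshold.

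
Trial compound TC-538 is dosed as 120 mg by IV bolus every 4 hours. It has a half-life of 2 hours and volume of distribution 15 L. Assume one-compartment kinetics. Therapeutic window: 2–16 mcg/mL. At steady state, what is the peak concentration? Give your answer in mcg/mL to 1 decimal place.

τ = 4 h = 2 half-lives, so f = (1/2)^2 = 0.25.
At steady state, R = 1/(1 − 0.25) = 4/3.
Single-dose peak C₀ = D/Vd = 120/15 = 8 mcg/mL.
Steady-state peak Cmax,ss = C₀·R = 8 × 4/3 ≈ 10.667 mcg/mL.
Peak 10.7 mcg/mL vs MTC 16 mcg/mL: below toxic threshold.

10.7 mcg/mL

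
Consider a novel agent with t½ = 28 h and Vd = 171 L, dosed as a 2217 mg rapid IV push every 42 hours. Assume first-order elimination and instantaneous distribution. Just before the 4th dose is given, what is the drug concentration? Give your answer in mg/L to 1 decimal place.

f = (1/2)^(τ/t½) = (1/2)^(42/28) ≈ 0.3536.
C₀ = D/Vd = 2217/171 ≈ 12.965 mg/L.
Before the 4th dose, 3 doses have been given. Superposition: Cmin = C₀·(f + f² + … + f^3).
≈ 12.965 × (0.3536 + 0.1250 + 0.0442) ≈ 12.965 × 0.5228 ≈ 6.778 mg/L.

6.8 mg/L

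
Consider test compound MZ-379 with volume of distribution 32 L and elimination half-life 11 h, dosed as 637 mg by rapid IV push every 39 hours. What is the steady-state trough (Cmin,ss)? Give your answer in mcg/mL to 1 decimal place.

τ/t½ = 39/11 ≈ 3.5455, so fraction remaining f = (1/2)^(39/11) ≈ 0.0856.
Accumulation ratio R = 1/(1 − f) ≈ 1/0.9144 ≈ 1.0936.
Each bolus raises the concentration by D/Vd = 637/32 ≈ 19.906 mcg/mL.
Cmax,ss = C₀/(1 − f) ≈ 19.906/0.9144 ≈ 21.769 mcg/mL.
Steady-state trough Cmin,ss = Cmax,ss·f ≈ 21.769 × 0.0856 ≈ 1.863 mcg/mL.

1.9 mcg/mL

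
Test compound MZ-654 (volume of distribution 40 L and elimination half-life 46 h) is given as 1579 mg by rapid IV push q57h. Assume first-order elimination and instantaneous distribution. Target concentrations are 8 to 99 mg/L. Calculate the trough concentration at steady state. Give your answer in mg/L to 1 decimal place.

29.0 mg/L

k = ln2/t½ = ln2/46 ≈ 0.015068 h⁻¹; fraction remaining f = e^(−kτ) = e^(−0.015068×57) ≈ 0.4236.
Accumulation ratio R = 1/(1 − f) ≈ 1/0.5764 ≈ 1.7349.
Single-dose peak C₀ = D/Vd = 1579/40 ≈ 39.475 mg/L.
Cmax,ss = C₀/(1 − f) ≈ 39.475/0.5764 ≈ 68.485 mg/L.
One interval later, Cmin,ss = Cmax,ss·e^(−kτ) ≈ 68.485 × 0.4236 ≈ 29.010 mg/L.
Trough 29.0 mg/L vs MEC 8 mg/L: adequate.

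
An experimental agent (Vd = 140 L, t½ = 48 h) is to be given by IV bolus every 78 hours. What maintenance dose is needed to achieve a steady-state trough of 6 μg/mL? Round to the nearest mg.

τ/t½ = 78/48 ≈ 1.625, so f = (1/2)^(78/48) ≈ 0.324210.
Cmin,ss = (D/Vd)·f/(1−f), so D = Cmin,ss·Vd·(1−f)/f.
D = 6 × 140 × (1−f)/f ≈ 6 × 140 × 2.08442 ≈ 1750.91 mg.

1751 mg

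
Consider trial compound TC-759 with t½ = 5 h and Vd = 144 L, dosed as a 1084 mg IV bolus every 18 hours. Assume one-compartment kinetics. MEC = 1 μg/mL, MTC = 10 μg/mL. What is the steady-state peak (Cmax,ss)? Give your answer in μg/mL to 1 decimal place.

8.2 μg/mL

Over one 18-h interval, 18/5 ≈ 3.6 half-lives elapse, leaving f ≈ 0.0825 of each dose.
Accumulation ratio R = 1/(1 − f) ≈ 1/0.9175 ≈ 1.0899.
Single-dose peak C₀ = D/Vd = 1084/144 ≈ 7.528 μg/mL.
Steady-state peak Cmax,ss = C₀·R ≈ 7.528 × 1.0899 ≈ 8.205 μg/mL.
Peak 8.2 μg/mL vs MTC 10 μg/mL: below toxic threshold.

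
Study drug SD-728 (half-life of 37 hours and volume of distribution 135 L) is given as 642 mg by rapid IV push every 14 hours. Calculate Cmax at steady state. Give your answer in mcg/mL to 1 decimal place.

k = ln2/t½ = ln2/37 ≈ 0.018734 h⁻¹; fraction remaining f = e^(−kτ) = e^(−0.018734×14) ≈ 0.7693.
At steady state, accumulation factor R = 1/(1 − e^(−kτ)) ≈ 4.3346.
Single-dose peak C₀ = D/Vd = 642/135 ≈ 4.756 mcg/mL.
Steady-state peak Cmax,ss = C₀·R ≈ 4.756 × 4.3346 ≈ 20.615 mcg/mL.

20.6 mcg/mL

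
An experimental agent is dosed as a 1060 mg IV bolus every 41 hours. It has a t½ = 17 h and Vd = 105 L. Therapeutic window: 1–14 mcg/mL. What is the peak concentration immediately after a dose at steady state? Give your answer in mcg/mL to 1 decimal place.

12.4 mcg/mL

Over one 41-h interval, 41/17 ≈ 2.4118 half-lives elapse, leaving f ≈ 0.1879 of each dose.
Accumulation ratio R = 1/(1 − f) ≈ 1/0.8121 ≈ 1.2314.
Each bolus raises the concentration by D/Vd = 1060/105 ≈ 10.095 mcg/mL.
Cmax,ss = C₀/(1 − f) ≈ 10.095/0.8121 ≈ 12.431 mcg/mL.
Peak 12.4 mcg/mL vs MTC 14 mcg/mL: below toxic threshold.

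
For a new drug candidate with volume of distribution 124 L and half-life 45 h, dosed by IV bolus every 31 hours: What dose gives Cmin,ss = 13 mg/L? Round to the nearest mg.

987 mg

τ/t½ = 31/45 ≈ 0.68889, so f = (1/2)^(31/45) ≈ 0.620331.
Cmin,ss = (D/Vd)·f/(1−f), so D = Cmin,ss·Vd·(1−f)/f.
D = 13 × 124 × (1−f)/f ≈ 13 × 124 × 0.61204 ≈ 986.61 mg.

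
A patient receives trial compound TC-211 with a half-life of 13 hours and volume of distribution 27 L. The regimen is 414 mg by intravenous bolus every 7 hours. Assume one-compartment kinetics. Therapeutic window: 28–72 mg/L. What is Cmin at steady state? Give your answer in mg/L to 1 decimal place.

Over one 7-h interval, 7/13 ≈ 0.53846 half-lives elapse, leaving f ≈ 0.6885 of each dose.
Accumulation ratio R = 1/(1 − f) ≈ 1/0.3115 ≈ 3.2103.
Single-dose peak C₀ = D/Vd = 414/27 ≈ 15.333 mg/L.
Cmax,ss = C₀/(1 − f) ≈ 15.333/0.3115 ≈ 49.223 mg/L.
One interval later, Cmin,ss = Cmax,ss·e^(−kτ) ≈ 49.223 × 0.6885 ≈ 33.890 mg/L.
Trough 33.9 mg/L vs MEC 28 mg/L: adequate.

33.9 mg/L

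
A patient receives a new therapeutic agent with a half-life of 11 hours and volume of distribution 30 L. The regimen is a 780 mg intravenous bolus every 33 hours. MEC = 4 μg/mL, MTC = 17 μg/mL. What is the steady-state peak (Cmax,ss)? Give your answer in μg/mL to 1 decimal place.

The dosing interval is 3 half-lives, so f = 2^(−3) = 0.125.
Accumulation ratio R = 1/(1 − f) = 1/0.875 = 8/7.
Single-dose peak C₀ = D/Vd = 780/30 = 26 μg/mL.
Steady-state peak Cmax,ss = C₀·R = 26 × 8/7 ≈ 29.714 μg/mL.
Peak 29.7 μg/mL vs MTC 17 μg/mL: exceeds toxic threshold.

29.7 μg/mL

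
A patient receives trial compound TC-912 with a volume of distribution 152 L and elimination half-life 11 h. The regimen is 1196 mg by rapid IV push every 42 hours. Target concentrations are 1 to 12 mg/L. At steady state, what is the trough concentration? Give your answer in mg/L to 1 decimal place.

0.6 mg/L

k = ln2/t½ = ln2/11 ≈ 0.063013 h⁻¹; fraction remaining f = e^(−kτ) = e^(−0.063013×42) ≈ 0.0709.
Single-dose peak C₀ = D/Vd = 1196/152 ≈ 7.868 mg/L.
Steady-state trough Cmin,ss = C₀·f/(1−f) ≈ 7.868 × 0.0709/0.9291 ≈ 0.600 mg/L.
Trough 0.6 mg/L vs MEC 1 mg/L: subtherapeutic.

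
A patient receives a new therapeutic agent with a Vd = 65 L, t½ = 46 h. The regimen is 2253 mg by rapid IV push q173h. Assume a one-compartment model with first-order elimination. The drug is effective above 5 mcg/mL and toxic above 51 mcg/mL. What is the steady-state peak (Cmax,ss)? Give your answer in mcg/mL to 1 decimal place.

37.4 mcg/mL

τ/t½ = 173/46 ≈ 3.7609, so fraction remaining f = (1/2)^(173/46) ≈ 0.0738.
At steady state, accumulation factor R = 1/(1 − e^(−kτ)) ≈ 1.0797.
Single-dose peak C₀ = D/Vd = 2253/65 ≈ 34.662 mcg/mL.
Cmax,ss = C₀/(1 − f) ≈ 34.662/0.9262 ≈ 37.424 mcg/mL.
Peak 37.4 mcg/mL vs MTC 51 mcg/mL: below toxic threshold.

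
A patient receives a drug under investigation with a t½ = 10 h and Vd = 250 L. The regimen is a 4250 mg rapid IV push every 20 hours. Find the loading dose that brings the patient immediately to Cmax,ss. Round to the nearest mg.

f = (1/2)^(20/10) ≈ 0.250000; accumulation ratio R = 1/(1−f) ≈ 1.33333.
Loading dose to hit Cmax,ss on first dose: D_load = D_maint·R ≈ 4250 × 1.33333 ≈ 5666.65 mg.

5667 mg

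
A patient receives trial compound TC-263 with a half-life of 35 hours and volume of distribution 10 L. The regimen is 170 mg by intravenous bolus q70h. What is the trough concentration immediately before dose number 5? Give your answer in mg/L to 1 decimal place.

f = (1/2)^(τ/t½) = (1/2)^(70/35) ≈ 0.2500.
C₀ = D/Vd = 170/10 ≈ 17.000 mg/L.
Before the 5th dose, 4 doses have been given. Superposition: Cmin = C₀·(f + f² + … + f^4).
≈ 17.000 × (0.2500 + 0.0625 + 0.0156 + 0.0039) ≈ 17.000 × 0.3320 ≈ 5.644 mg/L.

5.6 mg/L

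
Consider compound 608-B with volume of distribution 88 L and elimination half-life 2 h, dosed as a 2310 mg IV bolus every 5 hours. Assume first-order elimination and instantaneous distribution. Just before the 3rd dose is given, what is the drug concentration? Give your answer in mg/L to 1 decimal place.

f = (1/2)^(τ/t½) = (1/2)^(5/2) ≈ 0.1768.
C₀ = D/Vd = 2310/88 ≈ 26.250 mg/L.
Before the 3rd dose, 2 doses have been given. Superposition: Cmin = C₀·(f + f²).
≈ 26.250 × (0.1768 + 0.0313) ≈ 26.250 × 0.2081 ≈ 5.463 mg/L.

5.5 mg/L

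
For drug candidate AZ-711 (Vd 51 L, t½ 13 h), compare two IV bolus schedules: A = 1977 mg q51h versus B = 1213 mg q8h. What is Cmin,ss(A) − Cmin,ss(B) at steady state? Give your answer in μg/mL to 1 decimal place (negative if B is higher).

-42.0 μg/mL

Regimen A: f = (1/2)^(51/13) ≈ 0.0659; Cmin,ss = (1977/51)·f/(1−f) ≈ 2.735 μg/mL.
Regimen B: f = (1/2)^(8/13) ≈ 0.6528; Cmin,ss = (1213/51)·f/(1−f) ≈ 44.719 μg/mL.
Difference ≈ 2.735 − 44.719 ≈ -41.984 μg/mL.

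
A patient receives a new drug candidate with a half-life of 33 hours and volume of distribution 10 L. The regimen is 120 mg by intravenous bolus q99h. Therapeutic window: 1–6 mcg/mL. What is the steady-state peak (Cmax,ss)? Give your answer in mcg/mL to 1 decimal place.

13.7 mcg/mL

τ = 99 h = 3 half-lives, so f = (1/2)^3 = 0.125.
Accumulation ratio R = 1/(1 − f) = 1/0.875 = 8/7.
Single-dose peak C₀ = D/Vd = 120/10 = 12 mcg/mL.
Steady-state peak Cmax,ss = C₀·R = 12 × 8/7 ≈ 13.714 mcg/mL.
Peak 13.7 mcg/mL vs MTC 6 mcg/mL: exceeds toxic threshold.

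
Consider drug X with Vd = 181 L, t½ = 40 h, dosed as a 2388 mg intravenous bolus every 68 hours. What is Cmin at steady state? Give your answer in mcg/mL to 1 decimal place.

5.9 mcg/mL

Over one 68-h interval, 68/40 ≈ 1.7 half-lives elapse, leaving f ≈ 0.3078 of each dose.
Single-dose peak C₀ = D/Vd = 2388/181 ≈ 13.193 mcg/mL.
Steady-state trough Cmin,ss = C₀·f/(1−f) ≈ 13.193 × 0.3078/0.6922 ≈ 5.867 mcg/mL.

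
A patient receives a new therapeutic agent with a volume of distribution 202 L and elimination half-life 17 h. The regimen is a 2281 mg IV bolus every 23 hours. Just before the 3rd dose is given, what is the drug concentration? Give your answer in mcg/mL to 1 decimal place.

f = (1/2)^(τ/t½) = (1/2)^(23/17) ≈ 0.3915.
C₀ = D/Vd = 2281/202 ≈ 11.292 mcg/mL.
Before the 3rd dose, 2 doses have been given. Superposition: Cmin = C₀·(f + f²).
≈ 11.292 × (0.3915 + 0.1533) ≈ 11.292 × 0.5448 ≈ 6.152 mcg/mL.

6.2 mcg/mL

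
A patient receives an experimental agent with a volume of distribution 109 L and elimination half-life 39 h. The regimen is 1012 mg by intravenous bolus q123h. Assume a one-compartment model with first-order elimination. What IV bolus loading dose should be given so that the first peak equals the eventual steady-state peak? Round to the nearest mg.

f = (1/2)^(123/39) ≈ 0.112356; accumulation ratio R = 1/(1−f) ≈ 1.12658.
Loading dose to hit Cmax,ss on first dose: D_load = D_maint·R ≈ 1012 × 1.12658 ≈ 1140.10 mg.

1140 mg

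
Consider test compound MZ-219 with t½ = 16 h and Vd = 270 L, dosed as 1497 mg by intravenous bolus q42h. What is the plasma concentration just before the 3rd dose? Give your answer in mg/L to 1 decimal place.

f = (1/2)^(τ/t½) = (1/2)^(42/16) ≈ 0.1621.
C₀ = D/Vd = 1497/270 ≈ 5.544 mg/L.
Before the 3rd dose, 2 doses have been given. Superposition: Cmin = C₀·(f + f²).
≈ 5.544 × (0.1621 + 0.0263) ≈ 5.544 × 0.1884 ≈ 1.044 mg/L.

1.0 mg/L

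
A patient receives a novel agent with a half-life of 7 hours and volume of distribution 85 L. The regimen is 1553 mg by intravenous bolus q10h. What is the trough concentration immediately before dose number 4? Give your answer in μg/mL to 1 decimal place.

f = (1/2)^(τ/t½) = (1/2)^(10/7) ≈ 0.3715.
C₀ = D/Vd = 1553/85 ≈ 18.271 μg/mL.
Before the 4th dose, 3 doses have been given. Superposition: Cmin = C₀·(f + f² + … + f^3).
≈ 18.271 × (0.3715 + 0.1380 + 0.0513) ≈ 18.271 × 0.5608 ≈ 10.246 μg/mL.

10.2 μg/mL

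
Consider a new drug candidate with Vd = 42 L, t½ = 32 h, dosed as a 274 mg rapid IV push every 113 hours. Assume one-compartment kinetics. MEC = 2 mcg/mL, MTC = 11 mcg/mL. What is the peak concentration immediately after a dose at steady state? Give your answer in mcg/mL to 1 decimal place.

7.1 mcg/mL

Over one 113-h interval, 113/32 ≈ 3.5312 half-lives elapse, leaving f ≈ 0.0865 of each dose.
At steady state, accumulation factor R = 1/(1 − e^(−kτ)) ≈ 1.0947.
Single-dose peak C₀ = D/Vd = 274/42 ≈ 6.524 mcg/mL.
Cmax,ss = C₀/(1 − f) ≈ 6.524/0.9135 ≈ 7.142 mcg/mL.
Peak 7.1 mcg/mL vs MTC 11 mcg/mL: below toxic threshold.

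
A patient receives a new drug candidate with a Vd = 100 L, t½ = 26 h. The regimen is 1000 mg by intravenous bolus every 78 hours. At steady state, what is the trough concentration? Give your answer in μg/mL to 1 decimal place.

1.4 μg/mL

The dosing interval is 3 half-lives, so f = 2^(−3) = 0.125.
At steady state, R = 1/(1 − 0.125) = 8/7.
Single-dose peak C₀ = D/Vd = 1000/100 = 10 μg/mL.
Steady-state peak Cmax,ss = C₀·R = 10 × 8/7 ≈ 11.429 μg/mL.
Steady-state trough Cmin,ss = Cmax,ss·f ≈ 11.429 × 0.125 ≈ 1.429 μg/mL.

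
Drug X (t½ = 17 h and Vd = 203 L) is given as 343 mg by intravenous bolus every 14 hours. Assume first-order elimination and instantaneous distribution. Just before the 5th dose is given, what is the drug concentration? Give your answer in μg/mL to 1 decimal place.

2.0 μg/mL

f = (1/2)^(τ/t½) = (1/2)^(14/17) ≈ 0.5651.
C₀ = D/Vd = 343/203 ≈ 1.690 μg/mL.
Before the 5th dose, 4 doses have been given. Superposition: Cmin = C₀·(f + f² + … + f^4).
≈ 1.690 × (0.5651 + 0.3193 + 0.1805 + 0.1020) ≈ 1.690 × 1.1669 ≈ 1.972 μg/mL.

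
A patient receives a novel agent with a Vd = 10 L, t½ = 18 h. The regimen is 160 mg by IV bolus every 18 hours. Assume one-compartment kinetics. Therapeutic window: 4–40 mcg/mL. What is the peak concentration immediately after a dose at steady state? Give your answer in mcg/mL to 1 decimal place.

32.0 mcg/mL

The dosing interval is 1 half-life, so f = 2^(−1) = 0.5.
Accumulation ratio R = 1/(1 − f) = 1/0.5 = 2/1.
Single-dose peak C₀ = D/Vd = 160/10 = 16 mcg/mL.
Steady-state peak Cmax,ss = C₀·R = 16 × 2/1 ≈ 32.000 mcg/mL.
Peak 32.0 mcg/mL vs MTC 40 mcg/mL: below toxic threshold.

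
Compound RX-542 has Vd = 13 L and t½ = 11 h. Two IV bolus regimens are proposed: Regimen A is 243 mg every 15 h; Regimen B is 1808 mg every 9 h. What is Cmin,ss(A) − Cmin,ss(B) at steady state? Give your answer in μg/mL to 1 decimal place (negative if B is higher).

-170.4 μg/mL

Regimen A: f = (1/2)^(15/11) ≈ 0.3886; Cmin,ss = (243/13)·f/(1−f) ≈ 11.881 μg/mL.
Regimen B: f = (1/2)^(9/11) ≈ 0.5672; Cmin,ss = (1808/13)·f/(1−f) ≈ 182.265 μg/mL.
Difference ≈ 11.881 − 182.265 ≈ -170.384 μg/mL.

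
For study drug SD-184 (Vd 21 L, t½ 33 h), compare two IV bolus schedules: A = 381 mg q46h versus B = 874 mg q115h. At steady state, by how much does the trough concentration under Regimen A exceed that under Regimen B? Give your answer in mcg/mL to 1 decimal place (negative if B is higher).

Regimen A: f = (1/2)^(46/33) ≈ 0.3805; Cmin,ss = (381/21)·f/(1−f) ≈ 11.143 mcg/mL.
Regimen B: f = (1/2)^(115/33) ≈ 0.0893; Cmin,ss = (874/21)·f/(1−f) ≈ 4.081 mcg/mL.
Difference ≈ 11.143 − 4.081 ≈ 7.062 mcg/mL.

7.1 mcg/mL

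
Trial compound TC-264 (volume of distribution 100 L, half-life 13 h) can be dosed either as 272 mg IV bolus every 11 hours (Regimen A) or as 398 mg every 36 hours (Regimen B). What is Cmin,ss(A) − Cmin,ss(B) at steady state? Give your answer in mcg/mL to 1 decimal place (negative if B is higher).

Regimen A: f = (1/2)^(11/13) ≈ 0.5563; Cmin,ss = (272/100)·f/(1−f) ≈ 3.410 mcg/mL.
Regimen B: f = (1/2)^(36/13) ≈ 0.1467; Cmin,ss = (398/100)·f/(1−f) ≈ 0.684 mcg/mL.
Difference ≈ 3.410 − 0.684 ≈ 2.726 mcg/mL.

2.7 mcg/mL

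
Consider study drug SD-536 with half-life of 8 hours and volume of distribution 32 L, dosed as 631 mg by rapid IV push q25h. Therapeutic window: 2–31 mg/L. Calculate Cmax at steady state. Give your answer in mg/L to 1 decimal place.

22.3 mg/L

τ/t½ = 25/8 ≈ 3.125, so fraction remaining f = (1/2)^(25/8) ≈ 0.1146.
At steady state, accumulation factor R = 1/(1 − e^(−kτ)) ≈ 1.1294.
Each bolus raises the concentration by D/Vd = 631/32 ≈ 19.719 mg/L.
Steady-state peak Cmax,ss = C₀·R ≈ 19.719 × 1.1294 ≈ 22.271 mg/L.
Peak 22.3 mg/L vs MTC 31 mg/L: below toxic threshold.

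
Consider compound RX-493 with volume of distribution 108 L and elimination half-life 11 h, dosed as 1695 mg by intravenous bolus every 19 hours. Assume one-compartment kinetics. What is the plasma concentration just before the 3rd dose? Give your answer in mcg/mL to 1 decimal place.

6.2 mcg/mL

f = (1/2)^(τ/t½) = (1/2)^(19/11) ≈ 0.3020.
C₀ = D/Vd = 1695/108 ≈ 15.694 mcg/mL.
Before the 3rd dose, 2 doses have been given. Superposition: Cmin = C₀·(f + f²).
≈ 15.694 × (0.3020 + 0.0912) ≈ 15.694 × 0.3932 ≈ 6.171 mcg/mL.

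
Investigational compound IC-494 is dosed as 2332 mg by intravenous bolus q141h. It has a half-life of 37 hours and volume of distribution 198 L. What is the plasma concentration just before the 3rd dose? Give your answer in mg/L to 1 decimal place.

f = (1/2)^(τ/t½) = (1/2)^(141/37) ≈ 0.0713.
C₀ = D/Vd = 2332/198 ≈ 11.778 mg/L.
Before the 3rd dose, 2 doses have been given. Superposition: Cmin = C₀·(f + f²).
≈ 11.778 × (0.0713 + 0.0051) ≈ 11.778 × 0.0764 ≈ 0.900 mg/L.

0.9 mg/L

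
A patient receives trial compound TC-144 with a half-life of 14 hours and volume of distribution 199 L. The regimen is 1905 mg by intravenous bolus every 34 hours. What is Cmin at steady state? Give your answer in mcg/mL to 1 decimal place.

2.2 mcg/mL

τ/t½ = 34/14 ≈ 2.4286, so fraction remaining f = (1/2)^(34/14) ≈ 0.1857.
At steady state, accumulation factor R = 1/(1 − e^(−kτ)) ≈ 1.2280.
Single-dose peak C₀ = D/Vd = 1905/199 ≈ 9.573 mcg/mL.
Steady-state peak Cmax,ss = C₀·R ≈ 9.573 × 1.2280 ≈ 11.756 mcg/mL.
Steady-state trough Cmin,ss = Cmax,ss·f ≈ 11.756 × 0.1857 ≈ 2.183 mcg/mL.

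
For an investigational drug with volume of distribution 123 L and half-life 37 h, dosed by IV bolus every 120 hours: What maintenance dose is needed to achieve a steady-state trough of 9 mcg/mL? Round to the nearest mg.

9375 mg

τ/t½ = 120/37 ≈ 3.2432, so f = (1/2)^(120/37) ≈ 0.105605.
Cmin,ss = (D/Vd)·f/(1−f), so D = Cmin,ss·Vd·(1−f)/f.
D = 9 × 123 × (1−f)/f ≈ 9 × 123 × 8.46925 ≈ 9375.46 mg.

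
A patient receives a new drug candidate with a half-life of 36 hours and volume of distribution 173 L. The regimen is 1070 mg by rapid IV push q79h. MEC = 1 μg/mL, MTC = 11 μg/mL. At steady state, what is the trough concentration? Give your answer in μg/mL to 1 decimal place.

k = ln2/t½ = ln2/36 ≈ 0.019254 h⁻¹; fraction remaining f = e^(−kτ) = e^(−0.019254×79) ≈ 0.2185.
Single-dose peak C₀ = D/Vd = 1070/173 ≈ 6.185 μg/mL.
Steady-state trough Cmin,ss = C₀·f/(1−f) ≈ 6.185 × 0.2185/0.7815 ≈ 1.729 μg/mL.
Trough 1.7 μg/mL vs MEC 1 μg/mL: adequate.

1.7 μg/mL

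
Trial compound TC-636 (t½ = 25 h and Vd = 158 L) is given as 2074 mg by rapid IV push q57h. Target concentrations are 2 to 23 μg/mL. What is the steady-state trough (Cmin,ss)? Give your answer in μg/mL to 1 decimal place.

Over one 57-h interval, 57/25 ≈ 2.28 half-lives elapse, leaving f ≈ 0.2059 of each dose.
At steady state, accumulation factor R = 1/(1 − e^(−kτ)) ≈ 1.2593.
Each bolus raises the concentration by D/Vd = 2074/158 ≈ 13.127 μg/mL.
Steady-state peak Cmax,ss = C₀·R ≈ 13.127 × 1.2593 ≈ 16.531 μg/mL.
Steady-state trough Cmin,ss = Cmax,ss·f ≈ 16.531 × 0.2059 ≈ 3.404 μg/mL.
Trough 3.4 μg/mL vs MEC 2 μg/mL: adequate.

3.4 μg/mL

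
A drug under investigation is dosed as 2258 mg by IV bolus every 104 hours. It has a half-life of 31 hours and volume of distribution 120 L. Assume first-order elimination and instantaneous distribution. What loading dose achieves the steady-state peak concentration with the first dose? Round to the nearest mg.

2503 mg

f = (1/2)^(104/31) ≈ 0.097745; accumulation ratio R = 1/(1−f) ≈ 1.10833.
Loading dose to hit Cmax,ss on first dose: D_load = D_maint·R ≈ 2258 × 1.10833 ≈ 2502.61 mg.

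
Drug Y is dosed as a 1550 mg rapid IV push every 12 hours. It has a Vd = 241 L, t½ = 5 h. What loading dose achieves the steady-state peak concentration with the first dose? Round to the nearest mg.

1912 mg

f = (1/2)^(12/5) ≈ 0.189465; accumulation ratio R = 1/(1−f) ≈ 1.23375.
Loading dose to hit Cmax,ss on first dose: D_load = D_maint·R ≈ 1550 × 1.23375 ≈ 1912.31 mg.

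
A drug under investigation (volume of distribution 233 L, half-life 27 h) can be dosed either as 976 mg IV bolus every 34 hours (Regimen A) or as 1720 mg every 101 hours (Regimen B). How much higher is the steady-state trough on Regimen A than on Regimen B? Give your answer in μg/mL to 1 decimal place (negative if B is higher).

2.4 μg/mL

Regimen A: f = (1/2)^(34/27) ≈ 0.4178; Cmin,ss = (976/233)·f/(1−f) ≈ 3.006 μg/mL.
Regimen B: f = (1/2)^(101/27) ≈ 0.0748; Cmin,ss = (1720/233)·f/(1−f) ≈ 0.597 μg/mL.
Difference ≈ 3.006 − 0.597 ≈ 2.409 μg/mL.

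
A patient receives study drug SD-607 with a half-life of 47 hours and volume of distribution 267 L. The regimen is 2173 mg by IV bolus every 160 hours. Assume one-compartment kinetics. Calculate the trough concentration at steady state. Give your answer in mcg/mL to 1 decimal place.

0.8 mcg/mL

Over one 160-h interval, 160/47 ≈ 3.4043 half-lives elapse, leaving f ≈ 0.0945 of each dose.
Accumulation ratio R = 1/(1 − f) ≈ 1/0.9055 ≈ 1.1044.
Single-dose peak C₀ = D/Vd = 2173/267 ≈ 8.139 mcg/mL.
Steady-state peak Cmax,ss = C₀·R ≈ 8.139 × 1.1044 ≈ 8.989 mcg/mL.
One interval later, Cmin,ss = Cmax,ss·e^(−kτ) ≈ 8.989 × 0.0945 ≈ 0.849 mcg/mL.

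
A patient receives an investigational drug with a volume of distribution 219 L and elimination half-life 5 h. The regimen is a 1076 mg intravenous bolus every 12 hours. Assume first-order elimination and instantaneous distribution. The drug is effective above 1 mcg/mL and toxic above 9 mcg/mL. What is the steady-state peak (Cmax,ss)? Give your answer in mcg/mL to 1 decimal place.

6.1 mcg/mL

Over one 12-h interval, 12/5 ≈ 2.4 half-lives elapse, leaving f ≈ 0.1895 of each dose.
At steady state, accumulation factor R = 1/(1 − e^(−kτ)) ≈ 1.2338.
Each bolus raises the concentration by D/Vd = 1076/219 ≈ 4.913 mcg/mL.
Cmax,ss = C₀/(1 − f) ≈ 4.913/0.8105 ≈ 6.062 mcg/mL.
Peak 6.1 mcg/mL vs MTC 9 mcg/mL: below toxic threshold.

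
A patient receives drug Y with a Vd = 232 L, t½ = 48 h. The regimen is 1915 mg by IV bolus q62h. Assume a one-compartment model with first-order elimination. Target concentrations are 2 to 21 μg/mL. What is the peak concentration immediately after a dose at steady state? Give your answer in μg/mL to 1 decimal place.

Over one 62-h interval, 62/48 ≈ 1.2917 half-lives elapse, leaving f ≈ 0.4085 of each dose.
At steady state, accumulation factor R = 1/(1 − e^(−kτ)) ≈ 1.6906.
Single-dose peak C₀ = D/Vd = 1915/232 ≈ 8.254 μg/mL.
Steady-state peak Cmax,ss = C₀·R ≈ 8.254 × 1.6906 ≈ 13.954 μg/mL.
Peak 14.0 μg/mL vs MTC 21 μg/mL: below toxic threshold.

14.0 μg/mL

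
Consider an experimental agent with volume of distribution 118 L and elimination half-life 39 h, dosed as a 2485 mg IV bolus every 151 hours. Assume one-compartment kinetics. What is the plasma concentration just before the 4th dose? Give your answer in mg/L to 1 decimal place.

f = (1/2)^(τ/t½) = (1/2)^(151/39) ≈ 0.0683.
C₀ = D/Vd = 2485/118 ≈ 21.059 mg/L.
Before the 4th dose, 3 doses have been given. Superposition: Cmin = C₀·(f + f² + … + f^3).
≈ 21.059 × (0.0683 + 0.0047 + 0.0003) ≈ 21.059 × 0.0733 ≈ 1.544 mg/L.

1.5 mg/L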